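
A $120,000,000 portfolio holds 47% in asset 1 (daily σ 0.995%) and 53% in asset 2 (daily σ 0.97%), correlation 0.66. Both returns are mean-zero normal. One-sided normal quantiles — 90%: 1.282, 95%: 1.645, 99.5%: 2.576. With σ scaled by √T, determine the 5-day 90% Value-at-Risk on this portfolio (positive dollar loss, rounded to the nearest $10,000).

σ_p = √(0.47²·0.995² + 0.53²·0.97² + 2·0.66·0.47·0.53·0.995·0.97) = 0.895%.
σ_{5d} = 0.895% × √5 = 2.001%.
VaR = 1.282 × 2.001% = 2.565%; on $120,000,000 that is $3,078,000.

$3,080,000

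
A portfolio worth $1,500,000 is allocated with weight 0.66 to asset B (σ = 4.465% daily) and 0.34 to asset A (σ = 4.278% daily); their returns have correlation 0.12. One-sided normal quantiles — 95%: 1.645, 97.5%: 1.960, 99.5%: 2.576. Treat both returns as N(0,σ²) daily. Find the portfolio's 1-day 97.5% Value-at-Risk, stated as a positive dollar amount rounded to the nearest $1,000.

σ_p² = 0.66²·4.465² + 0.34²·4.278² + 2·0.12·0.66·0.34·4.465·4.278 = 11.8286 (%²).
σ_p = √11.8286 = 3.439%.
VaR = 1.960 × 3.439% = 6.740%; on $1,500,000 that is $101,100.

$101,000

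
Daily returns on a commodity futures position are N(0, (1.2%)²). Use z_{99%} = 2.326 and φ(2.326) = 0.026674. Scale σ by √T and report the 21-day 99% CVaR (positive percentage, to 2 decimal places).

σ_{21d} = 1.2% × √21 = 5.499%.
ES multiplier = φ(z)/(1−α) = 0.026674/0.01 = 2.667.
ES = 5.499% × 2.667 = 14.666%.

14.67%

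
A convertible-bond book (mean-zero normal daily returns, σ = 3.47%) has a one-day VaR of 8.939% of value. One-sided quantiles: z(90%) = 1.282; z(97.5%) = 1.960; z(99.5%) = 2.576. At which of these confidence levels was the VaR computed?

Implied z = VaR/σ = 8.939 / 3.47 = 2.576.
This matches z(99.5%) = 2.576.

99.5%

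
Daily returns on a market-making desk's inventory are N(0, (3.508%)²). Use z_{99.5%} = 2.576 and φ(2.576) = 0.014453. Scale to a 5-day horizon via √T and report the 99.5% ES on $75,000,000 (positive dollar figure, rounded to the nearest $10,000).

σ_{5d} = 3.508% × √5 = 7.844%.
ES multiplier = φ(z)/(1−α) = 0.014453/0.005 = 2.891.
ES = 7.844% × 2.891 = 22.677%; on $75,000,000: $17,007,750.

$17,010,000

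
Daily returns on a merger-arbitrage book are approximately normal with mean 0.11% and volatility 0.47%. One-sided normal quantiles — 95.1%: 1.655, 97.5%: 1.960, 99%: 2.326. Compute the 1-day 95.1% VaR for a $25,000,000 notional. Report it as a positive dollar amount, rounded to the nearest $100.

$167,000

VaR = −μ + z·σ = −(0.11%) + 1.655 × 0.47% = 0.668%.
On $25,000,000: 0.00668 × $25,000,000 = $167,000.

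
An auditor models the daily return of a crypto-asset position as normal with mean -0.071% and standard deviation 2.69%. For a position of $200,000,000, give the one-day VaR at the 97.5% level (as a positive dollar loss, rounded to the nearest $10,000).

At 97.5% one-sided, z = 1.960.
VaR = −μ + z·σ = −(-0.071%) + 1.960 × 2.69% = 5.343%.
On $200,000,000: 0.05343 × $200,000,000 = $10,686,000.

$10,690,000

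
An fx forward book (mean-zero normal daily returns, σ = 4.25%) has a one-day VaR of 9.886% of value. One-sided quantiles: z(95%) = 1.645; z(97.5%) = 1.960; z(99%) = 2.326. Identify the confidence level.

Implied z = VaR/σ = 9.886 / 4.25 = 2.326.
This matches z(99%) = 2.326.

99%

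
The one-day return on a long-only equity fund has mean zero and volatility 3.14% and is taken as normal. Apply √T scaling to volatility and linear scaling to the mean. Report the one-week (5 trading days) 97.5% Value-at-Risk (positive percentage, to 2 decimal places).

13.76%

At 97.5%, z = 1.960.
σ_{5d} = 3.14% × √5 = 7.021%.
VaR = 1.960 × 7.021% = 13.761%.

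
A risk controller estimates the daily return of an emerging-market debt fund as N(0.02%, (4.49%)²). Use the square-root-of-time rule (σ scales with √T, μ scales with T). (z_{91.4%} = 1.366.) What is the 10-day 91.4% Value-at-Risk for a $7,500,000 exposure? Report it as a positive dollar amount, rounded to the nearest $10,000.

σ_{10d} = 4.49% × √10 = 14.199%; μ_{10d} = 10 × 0.02% = 0.200%.
VaR = −(0.200%) + 1.366 × 14.199% = 19.196%.
On $7,500,000: 0.19196 × $7,500,000 = $1,439,700.

$1,440,000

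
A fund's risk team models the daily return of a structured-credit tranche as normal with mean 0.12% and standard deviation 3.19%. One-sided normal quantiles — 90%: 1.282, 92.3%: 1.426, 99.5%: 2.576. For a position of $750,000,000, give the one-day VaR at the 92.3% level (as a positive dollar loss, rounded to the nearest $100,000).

VaR = −μ + z·σ = −(0.12%) + 1.426 × 3.19% = 4.429%.
On $750,000,000: 0.04429 × $750,000,000 = $33,217,500.

$33,200,000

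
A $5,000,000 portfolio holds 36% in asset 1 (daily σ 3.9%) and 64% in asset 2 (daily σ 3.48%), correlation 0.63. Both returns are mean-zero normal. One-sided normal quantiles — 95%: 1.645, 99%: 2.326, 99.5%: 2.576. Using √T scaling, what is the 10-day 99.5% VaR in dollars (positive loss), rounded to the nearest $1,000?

σ_p = √(0.36²·3.9² + 0.64²·3.48² + 2·0.63·0.36·0.64·3.9·3.48) = 3.297%.
σ_{10d} = 3.297% × √10 = 10.426%.
VaR = 2.576 × 10.426% = 26.857%; on $5,000,000 that is $1,342,850.

$1,343,000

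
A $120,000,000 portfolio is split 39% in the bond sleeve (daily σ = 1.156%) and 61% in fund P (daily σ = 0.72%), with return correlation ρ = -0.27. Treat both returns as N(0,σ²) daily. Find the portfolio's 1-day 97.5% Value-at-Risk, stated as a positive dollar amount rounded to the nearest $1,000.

σ_p² = 0.39²·1.156² + 0.61²·0.72² + 2·-0.27·0.39·0.61·1.156·0.72 = 0.2892 (%²).
σ_p = √0.2892 = 0.538%.
At 97.5%, z = 1.960.
VaR = 1.960 × 0.538% = 1.054%; on $120,000,000 that is $1,264,800.

$1,265,000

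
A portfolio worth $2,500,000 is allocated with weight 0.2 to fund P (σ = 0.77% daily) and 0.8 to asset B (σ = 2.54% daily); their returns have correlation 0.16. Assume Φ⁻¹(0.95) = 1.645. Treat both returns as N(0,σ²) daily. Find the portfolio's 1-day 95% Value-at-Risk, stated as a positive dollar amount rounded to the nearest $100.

$84,800

σ_p² = 0.2²·0.77² + 0.8²·2.54² + 2·0.16·0.2·0.8·0.77·2.54 = 4.2529 (%²).
σ_p = √4.2529 = 2.062%.
VaR = 1.645 × 2.062% = 3.392%; on $2,500,000 that is $84,800.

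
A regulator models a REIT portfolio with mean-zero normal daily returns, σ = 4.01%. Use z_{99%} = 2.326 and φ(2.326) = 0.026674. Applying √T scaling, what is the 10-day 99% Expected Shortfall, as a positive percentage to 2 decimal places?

33.82%

σ_{10d} = 4.01% × √10 = 12.681%.
ES multiplier = φ(z)/(1−α) = 0.026674/0.01 = 2.667.
ES = 12.681% × 2.667 = 33.820%.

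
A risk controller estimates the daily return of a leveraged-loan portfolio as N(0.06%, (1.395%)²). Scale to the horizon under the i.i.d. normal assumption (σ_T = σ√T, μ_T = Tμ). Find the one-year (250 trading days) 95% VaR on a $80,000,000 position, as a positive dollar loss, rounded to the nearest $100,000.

At 95%, z = 1.645.
σ_{250d} = 1.395% × √250 = 22.057%; μ_{250d} = 250 × 0.06% = 15.000%.
VaR = −(15.000%) + 1.645 × 22.057% = 21.284%.
On $80,000,000: 0.21284 × $80,000,000 = $17,027,200.

$17,000,000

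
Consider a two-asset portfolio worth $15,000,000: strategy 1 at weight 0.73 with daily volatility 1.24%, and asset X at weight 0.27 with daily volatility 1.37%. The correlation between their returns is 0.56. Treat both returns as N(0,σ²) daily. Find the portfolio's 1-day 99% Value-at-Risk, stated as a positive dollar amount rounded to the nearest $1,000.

$403,000

σ_p² = 0.73²·1.24² + 0.27²·1.37² + 2·0.56·0.73·0.27·1.24·1.37 = 1.3312 (%²).
σ_p = √1.3312 = 1.154%.
At 99%, z = 2.326.
VaR = 2.326 × 1.154% = 2.684%; on $15,000,000 that is $402,600.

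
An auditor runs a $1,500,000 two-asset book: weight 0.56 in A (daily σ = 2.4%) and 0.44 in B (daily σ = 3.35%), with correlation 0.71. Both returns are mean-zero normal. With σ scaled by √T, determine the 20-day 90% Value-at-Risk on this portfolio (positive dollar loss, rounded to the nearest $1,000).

σ_p = √(0.56²·2.4² + 0.44²·3.35² + 2·0.71·0.56·0.44·2.4·3.35) = 2.606%.
σ_{20d} = 2.606% × √20 = 11.654%.
z(90%) = 1.282.
VaR = 1.282 × 11.654% = 14.940%; on $1,500,000 that is $224,100.

$224,000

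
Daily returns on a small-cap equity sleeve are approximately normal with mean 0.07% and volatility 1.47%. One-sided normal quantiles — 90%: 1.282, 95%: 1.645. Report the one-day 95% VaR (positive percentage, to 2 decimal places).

VaR = −μ + z·σ = −(0.07%) + 1.645 × 1.47% = 2.348%.

2.35%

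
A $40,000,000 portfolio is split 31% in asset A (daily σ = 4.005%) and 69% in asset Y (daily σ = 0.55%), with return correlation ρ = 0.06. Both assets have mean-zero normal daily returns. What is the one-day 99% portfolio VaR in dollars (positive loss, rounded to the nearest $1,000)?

$1,228,000

σ_p² = 0.31²·4.005² + 0.69²·0.55² + 2·0.06·0.31·0.69·4.005·0.55 = 1.7420 (%²).
σ_p = √1.7420 = 1.320%.
At 99%, z = 2.326.
VaR = 2.326 × 1.320% = 3.070%; on $40,000,000 that is $1,228,000.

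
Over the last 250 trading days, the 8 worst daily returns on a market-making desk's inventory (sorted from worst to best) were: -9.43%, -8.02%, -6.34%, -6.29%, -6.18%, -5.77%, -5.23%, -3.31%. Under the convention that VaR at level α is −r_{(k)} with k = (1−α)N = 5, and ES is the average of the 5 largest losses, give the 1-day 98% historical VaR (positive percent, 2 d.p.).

k = 5; the 5th lowest return is -6.18%, so VaR = 6.18%.

6.18%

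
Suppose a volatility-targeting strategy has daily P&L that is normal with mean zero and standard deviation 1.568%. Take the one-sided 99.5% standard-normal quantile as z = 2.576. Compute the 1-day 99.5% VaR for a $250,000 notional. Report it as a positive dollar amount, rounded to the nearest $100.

VaR = z·σ = 2.576 × 1.568% = 4.039%.
On $250,000: 0.04039 × $250,000 = $10,097.

$10,100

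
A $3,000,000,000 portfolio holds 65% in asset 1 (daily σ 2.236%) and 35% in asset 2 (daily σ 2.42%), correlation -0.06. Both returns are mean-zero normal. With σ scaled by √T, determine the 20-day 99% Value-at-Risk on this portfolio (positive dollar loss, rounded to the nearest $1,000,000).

$511,000,000

σ_p = √(0.65²·2.236² + 0.35²·2.42² + 2·-0.06·0.65·0.35·2.236·2.42) = 1.638%.
σ_{20d} = 1.638% × √20 = 7.325%.
z(99%) = 2.326.
VaR = 2.326 × 7.325% = 17.038%; on $3,000,000,000 that is $511,140,000.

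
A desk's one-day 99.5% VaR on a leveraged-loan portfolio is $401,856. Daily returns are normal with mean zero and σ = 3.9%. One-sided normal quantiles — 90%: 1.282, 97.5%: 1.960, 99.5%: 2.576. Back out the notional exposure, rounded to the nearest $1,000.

VaR as a fraction of value: z·σ = 2.576 × 3.9% = 10.0464%.
Position = $401,856 / 0.100464 = $4,000,000.

$4,000,000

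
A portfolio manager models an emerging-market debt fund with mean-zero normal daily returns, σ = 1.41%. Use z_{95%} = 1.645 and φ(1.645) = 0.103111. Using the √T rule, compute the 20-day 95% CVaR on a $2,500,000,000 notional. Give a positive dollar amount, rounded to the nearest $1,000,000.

$325,000,000

σ_{20d} = 1.41% × √20 = 6.306%.
ES multiplier = φ(z)/(1−α) = 0.103111/0.05 = 2.062.
ES = 6.306% × 2.062 = 13.003%; on $2,500,000,000: $325,075,000.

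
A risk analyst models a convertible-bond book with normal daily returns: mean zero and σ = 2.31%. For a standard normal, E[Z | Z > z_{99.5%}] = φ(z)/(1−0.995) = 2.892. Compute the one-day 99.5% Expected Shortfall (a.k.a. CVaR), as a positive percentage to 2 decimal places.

ES = 2.31% × 2.892 = 6.681%.

6.68%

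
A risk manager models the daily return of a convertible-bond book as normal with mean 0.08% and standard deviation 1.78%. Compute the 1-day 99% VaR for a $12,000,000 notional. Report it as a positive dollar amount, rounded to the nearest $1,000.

At 99% one-sided, z = 2.326.
VaR = −μ + z·σ = −(0.08%) + 2.326 × 1.78% = 4.060%.
On $12,000,000: 0.04060 × $12,000,000 = $487,200.

$487,000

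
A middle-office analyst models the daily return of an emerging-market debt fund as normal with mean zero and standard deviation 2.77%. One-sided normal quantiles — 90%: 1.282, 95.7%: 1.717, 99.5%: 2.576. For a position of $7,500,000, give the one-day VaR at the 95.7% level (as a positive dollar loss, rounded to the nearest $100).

VaR = z·σ = 1.717 × 2.77% = 4.756%.
On $7,500,000: 0.04756 × $7,500,000 = $356,700.

$356,700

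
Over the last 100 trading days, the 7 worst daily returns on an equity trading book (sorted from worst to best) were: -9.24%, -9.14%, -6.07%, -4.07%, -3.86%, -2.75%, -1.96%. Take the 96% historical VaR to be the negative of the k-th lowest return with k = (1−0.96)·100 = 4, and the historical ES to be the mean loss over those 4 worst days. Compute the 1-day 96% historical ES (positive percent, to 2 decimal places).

The 4 worst returns sum to -28.52%.
ES = −(-28.52%) / 4 = 7.13%.

7.13%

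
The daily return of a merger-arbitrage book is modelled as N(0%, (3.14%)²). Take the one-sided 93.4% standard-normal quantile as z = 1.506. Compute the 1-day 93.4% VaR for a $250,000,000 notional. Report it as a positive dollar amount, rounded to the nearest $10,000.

$11,820,000

VaR = z·σ = 1.506 × 3.14% = 4.729%.
On $250,000,000: 0.04729 × $250,000,000 = $11,822,500.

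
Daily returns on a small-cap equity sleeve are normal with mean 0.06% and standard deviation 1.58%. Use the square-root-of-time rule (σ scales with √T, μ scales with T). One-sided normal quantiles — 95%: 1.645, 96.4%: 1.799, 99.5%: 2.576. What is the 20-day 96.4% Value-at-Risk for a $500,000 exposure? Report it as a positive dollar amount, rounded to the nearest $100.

$57,600

σ_{20d} = 1.58% × √20 = 7.066%; μ_{20d} = 20 × 0.06% = 1.200%.
VaR = −(1.200%) + 1.799 × 7.066% = 11.512%.
On $500,000: 0.11512 × $500,000 = $57,560.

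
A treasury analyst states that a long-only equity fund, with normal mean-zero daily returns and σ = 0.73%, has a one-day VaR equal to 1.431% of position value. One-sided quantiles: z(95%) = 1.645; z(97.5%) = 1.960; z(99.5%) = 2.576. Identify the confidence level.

Implied z = VaR/σ = 1.431 / 0.73 = 1.960.
This matches z(97.5%) = 1.960.

97.5%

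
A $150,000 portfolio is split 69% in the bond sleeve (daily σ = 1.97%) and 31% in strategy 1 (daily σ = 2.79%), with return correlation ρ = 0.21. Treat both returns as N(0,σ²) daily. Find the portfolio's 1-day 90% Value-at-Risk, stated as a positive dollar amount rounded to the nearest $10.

$3,380

σ_p² = 0.69²·1.97² + 0.31²·2.79² + 2·0.21·0.69·0.31·1.97·2.79 = 3.0895 (%²).
σ_p = √3.0895 = 1.758%.
At 90%, z = 1.282.
VaR = 1.282 × 1.758% = 2.254%; on $150,000 that is $3,381.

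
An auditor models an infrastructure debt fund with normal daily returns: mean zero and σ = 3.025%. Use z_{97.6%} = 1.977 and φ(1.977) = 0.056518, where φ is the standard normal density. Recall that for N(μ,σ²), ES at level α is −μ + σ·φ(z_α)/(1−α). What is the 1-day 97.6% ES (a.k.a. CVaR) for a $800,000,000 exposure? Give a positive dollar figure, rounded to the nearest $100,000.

$57,000,000

Tail multiplier: φ(z)/(1−α) = 0.056518 / 0.024 = 2.355.
ES = 3.025% × 2.355 = 7.124%.
On $800,000,000: 0.07124 × $800,000,000 = $56,992,000.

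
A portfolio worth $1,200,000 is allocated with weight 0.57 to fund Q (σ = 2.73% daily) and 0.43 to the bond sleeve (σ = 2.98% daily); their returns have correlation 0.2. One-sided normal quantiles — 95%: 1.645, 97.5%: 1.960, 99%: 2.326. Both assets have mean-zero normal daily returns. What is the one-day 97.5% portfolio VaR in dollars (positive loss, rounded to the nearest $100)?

$51,900

σ_p² = 0.57²·2.73² + 0.43²·2.98² + 2·0.2·0.57·0.43·2.73·2.98 = 4.8610 (%²).
σ_p = √4.8610 = 2.205%.
VaR = 1.960 × 2.205% = 4.322%; on $1,200,000 that is $51,864.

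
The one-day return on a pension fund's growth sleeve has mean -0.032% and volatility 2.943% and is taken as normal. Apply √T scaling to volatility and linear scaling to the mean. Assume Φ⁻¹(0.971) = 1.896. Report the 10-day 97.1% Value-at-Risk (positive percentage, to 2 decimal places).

17.97%

σ_{10d} = 2.943% × √10 = 9.307%; μ_{10d} = 10 × -0.032% = -0.320%.
VaR = −(-0.320%) + 1.896 × 9.307% = 17.966%.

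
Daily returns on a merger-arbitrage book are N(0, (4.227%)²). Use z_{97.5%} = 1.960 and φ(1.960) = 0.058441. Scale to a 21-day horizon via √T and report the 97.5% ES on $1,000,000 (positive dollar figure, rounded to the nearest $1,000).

$453,000

σ_{21d} = 4.227% × √21 = 19.371%.
ES multiplier = φ(z)/(1−α) = 0.058441/0.025 = 2.338.
ES = 19.371% × 2.338 = 45.289%; on $1,000,000: $452,890.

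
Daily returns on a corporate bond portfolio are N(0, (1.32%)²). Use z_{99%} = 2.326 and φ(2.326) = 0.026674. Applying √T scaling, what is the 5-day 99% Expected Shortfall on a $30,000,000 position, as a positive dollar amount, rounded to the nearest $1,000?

σ_{5d} = 1.32% × √5 = 2.952%.
ES multiplier = φ(z)/(1−α) = 0.026674/0.01 = 2.667.
ES = 2.952% × 2.667 = 7.873%; on $30,000,000: $2,361,900.

$2,362,000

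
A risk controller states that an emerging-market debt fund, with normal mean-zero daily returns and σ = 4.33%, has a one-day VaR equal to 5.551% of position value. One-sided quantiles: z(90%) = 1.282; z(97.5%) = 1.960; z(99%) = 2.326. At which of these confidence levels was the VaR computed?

Implied z = VaR/σ = 5.551 / 4.33 = 1.282.
This matches z(90%) = 1.282.

90%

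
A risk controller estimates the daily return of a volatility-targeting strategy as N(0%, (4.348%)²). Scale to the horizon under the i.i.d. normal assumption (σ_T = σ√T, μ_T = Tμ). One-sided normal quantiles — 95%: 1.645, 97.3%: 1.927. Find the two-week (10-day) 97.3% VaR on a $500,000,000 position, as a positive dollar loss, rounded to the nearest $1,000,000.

σ_{10d} = 4.348% × √10 = 13.750%.
VaR = 1.927 × 13.750% = 26.496%.
On $500,000,000: 0.26496 × $500,000,000 = $132,480,000.

$132,000,000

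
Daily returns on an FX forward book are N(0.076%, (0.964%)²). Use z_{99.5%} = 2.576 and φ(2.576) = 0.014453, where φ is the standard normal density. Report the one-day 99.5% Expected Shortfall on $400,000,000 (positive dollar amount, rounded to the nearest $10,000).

$10,840,000

Tail multiplier: φ(z)/(1−α) = 0.014453 / 0.005 = 2.891.
ES = −(0.076%) + 0.964% × 2.891 = 2.711%.
On $400,000,000: 0.02711 × $400,000,000 = $10,844,000.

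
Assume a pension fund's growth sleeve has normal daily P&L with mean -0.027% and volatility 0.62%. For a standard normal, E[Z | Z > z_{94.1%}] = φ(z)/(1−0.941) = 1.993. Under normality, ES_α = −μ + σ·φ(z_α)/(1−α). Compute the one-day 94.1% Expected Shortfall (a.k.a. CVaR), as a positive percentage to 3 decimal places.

ES = −(-0.027%) + 0.62% × 1.993 = 1.263%.

1.263%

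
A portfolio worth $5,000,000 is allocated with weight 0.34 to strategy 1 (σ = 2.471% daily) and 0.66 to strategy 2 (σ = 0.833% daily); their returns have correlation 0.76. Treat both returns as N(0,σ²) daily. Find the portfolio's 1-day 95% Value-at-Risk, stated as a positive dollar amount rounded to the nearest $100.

$107,600

σ_p² = 0.34²·2.471² + 0.66²·0.833² + 2·0.76·0.34·0.66·2.471·0.833 = 1.7102 (%²).
σ_p = √1.7102 = 1.308%.
At 95%, z = 1.645.
VaR = 1.645 × 1.308% = 2.152%; on $5,000,000 that is $107,600.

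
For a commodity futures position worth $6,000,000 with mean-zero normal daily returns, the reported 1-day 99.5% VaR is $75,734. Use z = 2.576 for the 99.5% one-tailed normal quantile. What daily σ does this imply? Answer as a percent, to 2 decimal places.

0.49%

VaR as a fraction: $75,734 / $6,000,000 = 1.262%.
σ = VaR / z = 1.262% / 2.576 = 0.490%.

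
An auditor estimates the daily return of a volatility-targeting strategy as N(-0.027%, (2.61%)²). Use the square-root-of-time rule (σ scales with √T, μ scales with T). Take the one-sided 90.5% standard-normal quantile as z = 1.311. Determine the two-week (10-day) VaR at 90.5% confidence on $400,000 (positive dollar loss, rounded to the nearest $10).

σ_{10d} = 2.61% × √10 = 8.254%; μ_{10d} = 10 × -0.027% = -0.270%.
VaR = −(-0.270%) + 1.311 × 8.254% = 11.091%.
On $400,000: 0.11091 × $400,000 = $44,364.

$44,360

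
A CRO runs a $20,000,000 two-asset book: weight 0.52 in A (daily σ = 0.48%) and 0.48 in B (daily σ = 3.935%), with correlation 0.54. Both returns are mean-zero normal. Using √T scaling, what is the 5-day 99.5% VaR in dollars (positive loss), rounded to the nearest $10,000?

σ_p = √(0.52²·0.48² + 0.48²·3.935² + 2·0.54·0.52·0.48·0.48·3.935) = 2.034%.
σ_{5d} = 2.034% × √5 = 4.548%.
z(99.5%) = 2.576.
VaR = 2.576 × 4.548% = 11.716%; on $20,000,000 that is $2,343,200.

$2,340,000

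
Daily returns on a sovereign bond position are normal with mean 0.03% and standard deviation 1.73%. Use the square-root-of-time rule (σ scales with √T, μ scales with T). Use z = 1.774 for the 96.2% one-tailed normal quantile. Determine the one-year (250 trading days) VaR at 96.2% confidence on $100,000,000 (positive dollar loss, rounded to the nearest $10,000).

σ_{250d} = 1.73% × √250 = 27.354%; μ_{250d} = 250 × 0.03% = 7.500%.
VaR = −(7.500%) + 1.774 × 27.354% = 41.026%.
On $100,000,000: 0.41026 × $100,000,000 = $41,026,000.

$41,030,000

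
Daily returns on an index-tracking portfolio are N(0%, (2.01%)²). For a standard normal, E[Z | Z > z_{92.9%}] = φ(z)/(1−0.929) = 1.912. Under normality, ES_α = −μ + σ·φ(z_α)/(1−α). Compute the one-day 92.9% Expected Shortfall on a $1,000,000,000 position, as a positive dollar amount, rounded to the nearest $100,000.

$38,400,000

ES = 2.01% × 1.912 = 3.843%.
On $1,000,000,000: 0.03843 × $1,000,000,000 = $38,430,000.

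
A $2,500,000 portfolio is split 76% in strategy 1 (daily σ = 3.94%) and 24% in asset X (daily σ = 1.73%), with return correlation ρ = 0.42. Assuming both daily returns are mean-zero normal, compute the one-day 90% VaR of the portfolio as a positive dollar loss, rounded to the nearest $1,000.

$102,000

σ_p² = 0.76²·3.94² + 0.24²·1.73² + 2·0.42·0.76·0.24·3.94·1.73 = 10.1832 (%²).
σ_p = √10.1832 = 3.191%.
At 90%, z = 1.282.
VaR = 1.282 × 3.191% = 4.091%; on $2,500,000 that is $102,275.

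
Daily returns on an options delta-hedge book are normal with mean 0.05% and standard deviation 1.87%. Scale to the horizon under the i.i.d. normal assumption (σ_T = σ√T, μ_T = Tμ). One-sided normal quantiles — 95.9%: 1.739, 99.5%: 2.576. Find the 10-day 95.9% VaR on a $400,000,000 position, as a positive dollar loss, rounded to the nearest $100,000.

$39,100,000

σ_{10d} = 1.87% × √10 = 5.913%; μ_{10d} = 10 × 0.05% = 0.500%.
VaR = −(0.500%) + 1.739 × 5.913% = 9.783%.
On $400,000,000: 0.09783 × $400,000,000 = $39,132,000.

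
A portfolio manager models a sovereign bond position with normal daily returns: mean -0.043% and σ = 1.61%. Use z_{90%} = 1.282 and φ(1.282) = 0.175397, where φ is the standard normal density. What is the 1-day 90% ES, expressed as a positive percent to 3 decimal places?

Tail multiplier: φ(z)/(1−α) = 0.175397 / 0.1 = 1.754.
ES = −(-0.043%) + 1.61% × 1.754 = 2.867%.

2.867%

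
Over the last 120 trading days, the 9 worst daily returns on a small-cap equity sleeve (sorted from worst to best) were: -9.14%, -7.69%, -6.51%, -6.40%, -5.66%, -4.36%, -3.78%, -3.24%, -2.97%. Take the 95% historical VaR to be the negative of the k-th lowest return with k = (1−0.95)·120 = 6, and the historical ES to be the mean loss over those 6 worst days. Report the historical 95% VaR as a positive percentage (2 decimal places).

4.36%

k = 6; the 6th lowest return is -4.36%, so VaR = 4.36%.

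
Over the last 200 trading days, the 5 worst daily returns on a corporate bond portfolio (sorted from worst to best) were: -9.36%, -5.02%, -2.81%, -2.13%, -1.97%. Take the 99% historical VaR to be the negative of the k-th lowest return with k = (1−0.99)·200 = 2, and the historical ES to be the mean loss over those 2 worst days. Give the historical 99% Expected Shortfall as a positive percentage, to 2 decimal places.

The 2 worst returns sum to -14.38%.
ES = −(-14.38%) / 2 = 7.19%.

7.19%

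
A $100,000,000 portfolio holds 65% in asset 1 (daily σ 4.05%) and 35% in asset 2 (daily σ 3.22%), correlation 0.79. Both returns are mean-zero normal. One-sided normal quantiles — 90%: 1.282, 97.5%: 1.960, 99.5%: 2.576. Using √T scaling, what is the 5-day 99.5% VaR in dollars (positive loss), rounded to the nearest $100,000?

$20,700,000

σ_p = √(0.65²·4.05² + 0.35²·3.22² + 2·0.79·0.65·0.35·4.05·3.22) = 3.590%.
σ_{5d} = 3.590% × √5 = 8.027%.
VaR = 2.576 × 8.027% = 20.678%; on $100,000,000 that is $20,678,000.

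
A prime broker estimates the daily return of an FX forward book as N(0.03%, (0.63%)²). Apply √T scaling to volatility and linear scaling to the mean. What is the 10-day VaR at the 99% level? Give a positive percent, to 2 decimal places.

4.33%

At 99%, z = 2.326.
σ_{10d} = 0.63% × √10 = 1.992%; μ_{10d} = 10 × 0.03% = 0.300%.
VaR = −(0.300%) + 2.326 × 1.992% = 4.333%.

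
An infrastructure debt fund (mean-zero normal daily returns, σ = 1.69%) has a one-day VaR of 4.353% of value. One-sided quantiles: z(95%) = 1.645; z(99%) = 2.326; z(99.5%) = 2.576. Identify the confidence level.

Implied z = VaR/σ = 4.353 / 1.69 = 2.576.
This matches z(99.5%) = 2.576.

99.5%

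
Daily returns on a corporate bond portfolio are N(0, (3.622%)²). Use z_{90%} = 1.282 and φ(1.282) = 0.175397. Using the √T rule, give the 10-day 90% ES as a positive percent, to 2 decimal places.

σ_{10d} = 3.622% × √10 = 11.454%.
ES multiplier = φ(z)/(1−α) = 0.175397/0.1 = 1.754.
ES = 11.454% × 1.754 = 20.090%.

20.09%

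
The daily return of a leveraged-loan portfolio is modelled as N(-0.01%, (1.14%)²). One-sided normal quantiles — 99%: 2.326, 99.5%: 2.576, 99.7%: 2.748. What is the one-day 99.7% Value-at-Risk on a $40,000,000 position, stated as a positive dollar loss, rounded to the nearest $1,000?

$1,257,000

VaR = −μ + z·σ = −(-0.01%) + 2.748 × 1.14% = 3.143%.
On $40,000,000: 0.03143 × $40,000,000 = $1,257,200.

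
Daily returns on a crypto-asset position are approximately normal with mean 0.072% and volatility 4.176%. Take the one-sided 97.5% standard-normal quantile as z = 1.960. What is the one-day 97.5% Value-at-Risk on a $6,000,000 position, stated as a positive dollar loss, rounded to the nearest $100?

$486,800

VaR = −μ + z·σ = −(0.072%) + 1.960 × 4.176% = 8.113%.
On $6,000,000: 0.08113 × $6,000,000 = $486,780.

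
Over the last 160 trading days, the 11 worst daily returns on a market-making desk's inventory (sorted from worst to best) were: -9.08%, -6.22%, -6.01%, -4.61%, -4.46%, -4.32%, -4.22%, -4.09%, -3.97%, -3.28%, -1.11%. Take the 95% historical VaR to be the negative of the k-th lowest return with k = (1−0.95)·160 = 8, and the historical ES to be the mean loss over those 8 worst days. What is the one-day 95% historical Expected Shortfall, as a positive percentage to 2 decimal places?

The 8 worst returns sum to -43.01%.
ES = −(-43.01%) / 8 = 5.37625% ≈ 5.38%.

5.38%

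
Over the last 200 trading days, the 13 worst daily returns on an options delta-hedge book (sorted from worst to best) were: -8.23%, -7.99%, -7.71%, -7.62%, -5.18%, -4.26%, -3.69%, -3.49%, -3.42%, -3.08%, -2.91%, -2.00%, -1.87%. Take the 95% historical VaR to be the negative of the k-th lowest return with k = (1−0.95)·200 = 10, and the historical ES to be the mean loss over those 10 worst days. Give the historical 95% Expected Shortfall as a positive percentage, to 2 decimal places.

5.47%

The 10 worst returns sum to -54.67%.
ES = −(-54.67%) / 10 = 5.467% ≈ 5.47%.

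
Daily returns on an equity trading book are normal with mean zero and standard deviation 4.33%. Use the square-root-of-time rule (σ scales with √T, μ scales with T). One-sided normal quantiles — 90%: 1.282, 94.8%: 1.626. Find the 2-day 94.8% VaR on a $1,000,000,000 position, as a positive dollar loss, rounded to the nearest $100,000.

$99,600,000

σ_{2d} = 4.33% × √2 = 6.124%.
VaR = 1.626 × 6.124% = 9.958%.
On $1,000,000,000: 0.09958 × $1,000,000,000 = $99,580,000.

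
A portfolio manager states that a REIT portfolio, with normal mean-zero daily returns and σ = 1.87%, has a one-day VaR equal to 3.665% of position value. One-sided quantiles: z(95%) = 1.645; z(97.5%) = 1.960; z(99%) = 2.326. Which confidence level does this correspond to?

97.5%

Implied z = VaR/σ = 3.665 / 1.87 = 1.960.
This matches z(97.5%) = 1.960.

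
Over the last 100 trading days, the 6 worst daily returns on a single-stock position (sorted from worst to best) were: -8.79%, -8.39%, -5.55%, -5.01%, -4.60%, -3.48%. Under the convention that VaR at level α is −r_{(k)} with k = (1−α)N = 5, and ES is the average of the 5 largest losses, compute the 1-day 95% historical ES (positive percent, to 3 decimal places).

6.468%

The 5 worst returns sum to -32.34%.
ES = −(-32.34%) / 5 = 6.468%.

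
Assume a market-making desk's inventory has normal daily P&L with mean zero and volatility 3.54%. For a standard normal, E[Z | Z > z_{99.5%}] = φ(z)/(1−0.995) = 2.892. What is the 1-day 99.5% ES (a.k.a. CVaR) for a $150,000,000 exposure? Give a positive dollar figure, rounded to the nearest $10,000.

ES = 3.54% × 2.892 = 10.238%.
On $150,000,000: 0.10238 × $150,000,000 = $15,357,000.

$15,360,000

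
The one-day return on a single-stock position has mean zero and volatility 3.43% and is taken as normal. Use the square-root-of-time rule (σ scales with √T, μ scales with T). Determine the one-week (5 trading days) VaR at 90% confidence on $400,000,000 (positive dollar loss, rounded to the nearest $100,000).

At 90%, z = 1.282.
σ_{5d} = 3.43% × √5 = 7.670%.
VaR = 1.282 × 7.670% = 9.833%.
On $400,000,000: 0.09833 × $400,000,000 = $39,332,000.

$39,300,000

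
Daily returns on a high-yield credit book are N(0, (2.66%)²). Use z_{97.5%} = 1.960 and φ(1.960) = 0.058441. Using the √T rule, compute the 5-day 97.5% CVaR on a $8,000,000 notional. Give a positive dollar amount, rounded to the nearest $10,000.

$1,110,000

σ_{5d} = 2.66% × √5 = 5.948%.
ES multiplier = φ(z)/(1−α) = 0.058441/0.025 = 2.338.
ES = 5.948% × 2.338 = 13.906%; on $8,000,000: $1,112,480.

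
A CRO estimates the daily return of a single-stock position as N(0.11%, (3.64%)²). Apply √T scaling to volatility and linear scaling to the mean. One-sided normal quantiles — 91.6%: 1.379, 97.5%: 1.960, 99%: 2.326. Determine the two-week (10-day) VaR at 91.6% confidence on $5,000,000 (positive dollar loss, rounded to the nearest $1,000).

σ_{10d} = 3.64% × √10 = 11.511%; μ_{10d} = 10 × 0.11% = 1.100%.
VaR = −(1.100%) + 1.379 × 11.511% = 14.774%.
On $5,000,000: 0.14774 × $5,000,000 = $738,700.

$739,000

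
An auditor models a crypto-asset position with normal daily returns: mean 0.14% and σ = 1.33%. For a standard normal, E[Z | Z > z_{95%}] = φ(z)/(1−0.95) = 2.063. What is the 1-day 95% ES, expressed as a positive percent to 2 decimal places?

2.60%

ES = −(0.14%) + 1.33% × 2.063 = 2.604%.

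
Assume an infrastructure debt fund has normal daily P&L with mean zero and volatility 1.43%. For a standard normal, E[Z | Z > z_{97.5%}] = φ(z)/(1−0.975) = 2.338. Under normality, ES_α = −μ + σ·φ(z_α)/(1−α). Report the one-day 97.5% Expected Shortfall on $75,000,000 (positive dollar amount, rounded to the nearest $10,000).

$2,510,000

ES = 1.43% × 2.338 = 3.343%.
On $75,000,000: 0.03343 × $75,000,000 = $2,507,250.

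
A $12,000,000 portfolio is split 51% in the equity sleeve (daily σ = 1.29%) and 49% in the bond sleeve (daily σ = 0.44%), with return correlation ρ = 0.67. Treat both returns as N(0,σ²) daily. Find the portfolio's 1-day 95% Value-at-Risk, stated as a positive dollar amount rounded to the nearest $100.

σ_p² = 0.51²·1.29² + 0.49²·0.44² + 2·0.67·0.51·0.49·1.29·0.44 = 0.6694 (%²).
σ_p = √0.6694 = 0.818%.
At 95%, z = 1.645.
VaR = 1.645 × 0.818% = 1.346%; on $12,000,000 that is $161,520.

$161,500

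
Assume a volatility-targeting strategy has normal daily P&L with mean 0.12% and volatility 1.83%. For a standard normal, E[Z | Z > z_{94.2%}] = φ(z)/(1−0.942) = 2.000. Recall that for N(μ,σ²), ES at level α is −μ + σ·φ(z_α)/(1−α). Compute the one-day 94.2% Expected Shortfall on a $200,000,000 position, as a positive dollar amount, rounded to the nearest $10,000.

ES = −(0.12%) + 1.83% × 2.000 = 3.540%.
On $200,000,000: 0.03540 × $200,000,000 = $7,080,000.

$7,080,000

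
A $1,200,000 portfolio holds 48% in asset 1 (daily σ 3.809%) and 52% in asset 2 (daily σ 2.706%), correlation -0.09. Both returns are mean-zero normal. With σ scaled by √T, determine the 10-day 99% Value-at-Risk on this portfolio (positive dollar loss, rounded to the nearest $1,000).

$195,000

σ_p = √(0.48²·3.809² + 0.52²·2.706² + 2·-0.09·0.48·0.52·3.809·2.706) = 2.204%.
σ_{10d} = 2.204% × √10 = 6.970%.
z(99%) = 2.326.
VaR = 2.326 × 6.970% = 16.212%; on $1,200,000 that is $194,544.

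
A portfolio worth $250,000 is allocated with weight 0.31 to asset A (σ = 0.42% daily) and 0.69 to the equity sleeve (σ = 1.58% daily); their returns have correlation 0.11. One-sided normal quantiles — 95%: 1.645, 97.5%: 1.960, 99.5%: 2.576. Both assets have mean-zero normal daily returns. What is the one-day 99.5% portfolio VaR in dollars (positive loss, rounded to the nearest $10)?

$7,160

σ_p² = 0.31²·0.42² + 0.69²·1.58² + 2·0.11·0.31·0.69·0.42·1.58 = 1.2367 (%²).
σ_p = √1.2367 = 1.112%.
VaR = 2.576 × 1.112% = 2.865%; on $250,000 that is $7,163.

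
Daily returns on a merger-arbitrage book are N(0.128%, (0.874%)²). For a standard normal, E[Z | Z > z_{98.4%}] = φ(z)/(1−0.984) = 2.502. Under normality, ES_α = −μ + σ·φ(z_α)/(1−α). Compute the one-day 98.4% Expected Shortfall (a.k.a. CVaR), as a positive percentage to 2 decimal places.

ES = −(0.128%) + 0.874% × 2.502 = 2.059%.

2.06%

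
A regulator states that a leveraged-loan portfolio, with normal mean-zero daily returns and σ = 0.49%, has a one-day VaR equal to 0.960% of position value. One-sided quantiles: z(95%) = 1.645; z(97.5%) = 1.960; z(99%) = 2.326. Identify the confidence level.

97.5%

Implied z = VaR/σ = 0.960 / 0.49 = 1.959.
This matches z(97.5%) = 1.960.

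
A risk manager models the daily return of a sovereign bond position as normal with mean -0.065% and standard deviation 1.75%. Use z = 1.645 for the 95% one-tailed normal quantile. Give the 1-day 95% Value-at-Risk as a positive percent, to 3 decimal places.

VaR = −μ + z·σ = −(-0.065%) + 1.645 × 1.75% = 2.944%.

2.944%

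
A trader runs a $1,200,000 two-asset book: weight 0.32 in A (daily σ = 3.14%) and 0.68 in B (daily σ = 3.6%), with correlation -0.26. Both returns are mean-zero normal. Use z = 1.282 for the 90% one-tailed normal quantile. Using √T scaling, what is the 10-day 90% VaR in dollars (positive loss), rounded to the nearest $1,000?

$116,000

σ_p = √(0.32²·3.14² + 0.68²·3.6² + 2·-0.26·0.32·0.68·3.14·3.6) = 2.392%.
σ_{10d} = 2.392% × √10 = 7.564%.
VaR = 1.282 × 7.564% = 9.697%; on $1,200,000 that is $116,364.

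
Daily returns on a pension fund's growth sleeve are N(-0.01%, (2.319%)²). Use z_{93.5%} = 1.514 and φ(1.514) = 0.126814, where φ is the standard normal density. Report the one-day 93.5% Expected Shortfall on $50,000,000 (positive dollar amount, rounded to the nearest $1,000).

Tail multiplier: φ(z)/(1−α) = 0.126814 / 0.065 = 1.951.
ES = −(-0.01%) + 2.319% × 1.951 = 4.534%.
On $50,000,000: 0.04534 × $50,000,000 = $2,267,000.

$2,267,000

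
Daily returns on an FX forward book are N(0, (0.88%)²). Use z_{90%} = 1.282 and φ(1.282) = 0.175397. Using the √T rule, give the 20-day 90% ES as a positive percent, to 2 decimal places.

σ_{20d} = 0.88% × √20 = 3.935%.
ES multiplier = φ(z)/(1−α) = 0.175397/0.1 = 1.754.
ES = 3.935% × 1.754 = 6.902%.

6.90%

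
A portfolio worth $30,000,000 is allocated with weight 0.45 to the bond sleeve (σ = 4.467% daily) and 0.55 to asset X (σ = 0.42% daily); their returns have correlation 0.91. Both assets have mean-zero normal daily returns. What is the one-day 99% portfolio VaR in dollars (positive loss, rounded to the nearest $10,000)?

σ_p² = 0.45²·4.467² + 0.55²·0.42² + 2·0.91·0.45·0.55·4.467·0.42 = 4.9392 (%²).
σ_p = √4.9392 = 2.222%.
At 99%, z = 2.326.
VaR = 2.326 × 2.222% = 5.168%; on $30,000,000 that is $1,550,400.

$1,550,000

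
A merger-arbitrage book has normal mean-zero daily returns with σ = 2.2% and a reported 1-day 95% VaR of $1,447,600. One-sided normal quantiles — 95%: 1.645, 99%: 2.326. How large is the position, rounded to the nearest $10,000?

$40,000,000

VaR as a fraction of value: z·σ = 1.645 × 2.2% = 3.619%.
Position = $1,447,600 / 0.03619 = $40,000,000.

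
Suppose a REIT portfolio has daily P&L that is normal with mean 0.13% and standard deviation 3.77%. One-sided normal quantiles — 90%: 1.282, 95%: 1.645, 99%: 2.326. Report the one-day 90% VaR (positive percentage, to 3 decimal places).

VaR = −μ + z·σ = −(0.13%) + 1.282 × 3.77% = 4.703%.

4.703%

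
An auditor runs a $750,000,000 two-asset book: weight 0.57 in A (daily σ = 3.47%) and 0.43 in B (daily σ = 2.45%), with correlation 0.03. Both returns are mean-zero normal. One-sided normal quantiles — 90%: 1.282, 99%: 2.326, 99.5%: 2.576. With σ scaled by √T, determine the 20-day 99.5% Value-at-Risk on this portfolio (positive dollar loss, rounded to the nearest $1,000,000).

σ_p = √(0.57²·3.47² + 0.43²·2.45² + 2·0.03·0.57·0.43·3.47·2.45) = 2.269%.
σ_{20d} = 2.269% × √20 = 10.147%.
VaR = 2.576 × 10.147% = 26.139%; on $750,000,000 that is $196,042,500.

$196,000,000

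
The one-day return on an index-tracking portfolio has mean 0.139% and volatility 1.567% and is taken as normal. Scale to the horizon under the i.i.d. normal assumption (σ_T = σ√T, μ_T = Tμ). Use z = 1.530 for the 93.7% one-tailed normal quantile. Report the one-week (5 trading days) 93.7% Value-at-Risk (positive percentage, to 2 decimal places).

4.67%

σ_{5d} = 1.567% × √5 = 3.504%; μ_{5d} = 5 × 0.139% = 0.695%.
VaR = −(0.695%) + 1.530 × 3.504% = 4.666%.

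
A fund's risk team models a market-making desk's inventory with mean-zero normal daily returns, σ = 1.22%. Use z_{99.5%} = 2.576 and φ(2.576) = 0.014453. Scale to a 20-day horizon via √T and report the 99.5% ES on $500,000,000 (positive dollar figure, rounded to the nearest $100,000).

$78,900,000

σ_{20d} = 1.22% × √20 = 5.456%.
ES multiplier = φ(z)/(1−α) = 0.014453/0.005 = 2.891.
ES = 5.456% × 2.891 = 15.773%; on $500,000,000: $78,865,000.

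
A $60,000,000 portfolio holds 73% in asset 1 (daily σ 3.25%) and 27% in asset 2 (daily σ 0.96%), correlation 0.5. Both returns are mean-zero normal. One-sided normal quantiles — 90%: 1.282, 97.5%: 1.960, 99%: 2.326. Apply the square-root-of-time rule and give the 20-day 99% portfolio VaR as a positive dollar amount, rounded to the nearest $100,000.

$15,700,000

σ_p = √(0.73²·3.25² + 0.27²·0.96² + 2·0.5·0.73·0.27·3.25·0.96) = 2.512%.
σ_{20d} = 2.512% × √20 = 11.234%.
VaR = 2.326 × 11.234% = 26.130%; on $60,000,000 that is $15,678,000.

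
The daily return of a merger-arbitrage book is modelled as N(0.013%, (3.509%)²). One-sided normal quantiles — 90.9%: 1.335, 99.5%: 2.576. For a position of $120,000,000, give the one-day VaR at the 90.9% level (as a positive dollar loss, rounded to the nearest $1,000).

VaR = −μ + z·σ = −(0.013%) + 1.335 × 3.509% = 4.672%.
On $120,000,000: 0.04672 × $120,000,000 = $5,606,400.

$5,606,000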